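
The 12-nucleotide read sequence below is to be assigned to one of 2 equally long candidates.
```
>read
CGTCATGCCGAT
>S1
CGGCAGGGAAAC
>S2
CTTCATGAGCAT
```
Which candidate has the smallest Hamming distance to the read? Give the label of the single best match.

Hamming distances to read — S1: 6; S2: 4.
Smallest is S2 with 4 mismatches.

S2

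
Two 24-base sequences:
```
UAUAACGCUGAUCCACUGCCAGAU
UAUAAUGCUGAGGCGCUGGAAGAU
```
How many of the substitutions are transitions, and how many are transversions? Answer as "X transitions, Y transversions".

2 transitions, 4 transversions

Transitions (purine↔purine or pyrimidine↔pyrimidine): 6 C→U, 15 A→G.
Transversions (purine↔pyrimidine): 12 U→G, 13 C→G, 19 C→G, 20 C→A.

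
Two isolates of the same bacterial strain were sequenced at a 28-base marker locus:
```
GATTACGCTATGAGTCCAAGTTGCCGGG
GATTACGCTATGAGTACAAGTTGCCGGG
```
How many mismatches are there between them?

Mismatches (1-based): position 16: C→A.

1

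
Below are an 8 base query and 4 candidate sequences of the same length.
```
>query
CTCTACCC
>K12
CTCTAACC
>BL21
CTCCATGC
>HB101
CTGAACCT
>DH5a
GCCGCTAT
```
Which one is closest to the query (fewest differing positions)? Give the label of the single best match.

K12

K12 differs at 1 position; BL21 differs at 3 positions; HB101 differs at 3 positions; DH5a differs at 7 positions. The closest is K12.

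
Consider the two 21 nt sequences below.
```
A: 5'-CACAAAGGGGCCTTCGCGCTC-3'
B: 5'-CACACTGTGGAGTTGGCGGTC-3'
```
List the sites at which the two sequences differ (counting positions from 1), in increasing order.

5, 6, 8, 11, 12, 15, 19

Scanning 1-based: 5: A/C; 6: A/T; 8: G/T; 11: C/A; 12: C/G; 15: C/G; 19: C/G.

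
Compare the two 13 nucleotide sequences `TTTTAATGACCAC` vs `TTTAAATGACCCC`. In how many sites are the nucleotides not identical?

2

Mismatches (1-based): site 4: T→A; site 12: A→C.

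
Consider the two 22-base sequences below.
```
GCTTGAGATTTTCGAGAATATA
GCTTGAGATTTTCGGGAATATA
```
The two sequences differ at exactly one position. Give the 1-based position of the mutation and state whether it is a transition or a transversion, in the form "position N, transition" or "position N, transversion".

The sequences differ only at position 15: A→G (purine→purine), a transition.

position 15, transition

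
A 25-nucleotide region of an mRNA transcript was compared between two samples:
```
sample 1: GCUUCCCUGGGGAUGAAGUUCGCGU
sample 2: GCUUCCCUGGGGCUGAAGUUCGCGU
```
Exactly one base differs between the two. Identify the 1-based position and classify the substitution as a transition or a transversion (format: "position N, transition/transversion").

position 13, transversion

Position 13 changes A→C. A is a purine and C is a pyrimidine, so this is a transversion.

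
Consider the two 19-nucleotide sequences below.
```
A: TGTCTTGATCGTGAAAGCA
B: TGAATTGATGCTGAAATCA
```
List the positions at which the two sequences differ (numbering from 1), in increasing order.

Scanning 1-based: 3: T/A; 4: C/A; 10: C/G; 11: G/C; 17: G/T.

3, 4, 10, 11, 17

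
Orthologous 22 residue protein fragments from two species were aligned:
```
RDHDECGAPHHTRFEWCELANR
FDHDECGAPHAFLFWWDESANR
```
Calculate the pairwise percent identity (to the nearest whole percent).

68%

Mismatches at positions 1, 11, 12, 13, 15, 17, 19 (1-based): 7 of 22.
Identical positions: 15/22 = 68.18% → 68%.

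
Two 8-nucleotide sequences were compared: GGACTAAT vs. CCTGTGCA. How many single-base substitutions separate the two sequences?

Comparing position by position, 7 bases differ: 1 (G/C), 2 (G/C), 3 (A/T), 4 (C/G), 6 (A/G), 7 (A/C), 8 (T/A).

7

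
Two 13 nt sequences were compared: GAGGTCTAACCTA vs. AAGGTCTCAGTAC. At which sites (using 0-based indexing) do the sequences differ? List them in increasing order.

0, 7, 9, 10, 11, 12

Scanning 0-based: 0: G/A; 7: A/C; 9: C/G; 10: C/T; 11: T/A; 12: A/C.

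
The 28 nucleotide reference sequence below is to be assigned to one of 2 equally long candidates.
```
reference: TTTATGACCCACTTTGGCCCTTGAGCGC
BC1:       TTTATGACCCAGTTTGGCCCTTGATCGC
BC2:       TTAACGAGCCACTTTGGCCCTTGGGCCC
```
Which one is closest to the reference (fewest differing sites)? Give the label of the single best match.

Hamming distances to reference — BC1: 2; BC2: 5.
Smallest is BC1 with 2 mismatches.

BC1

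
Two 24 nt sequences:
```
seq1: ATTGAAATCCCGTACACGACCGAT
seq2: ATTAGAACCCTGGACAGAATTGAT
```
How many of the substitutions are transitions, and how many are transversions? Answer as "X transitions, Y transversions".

7 transitions, 2 transversions

Transitions (purine↔purine or pyrimidine↔pyrimidine): 4 G→A, 5 A→G, 8 T→C, 11 C→T, 18 G→A, 20 C→T, 21 C→T.
Transversions (purine↔pyrimidine): 13 T→G, 17 C→G.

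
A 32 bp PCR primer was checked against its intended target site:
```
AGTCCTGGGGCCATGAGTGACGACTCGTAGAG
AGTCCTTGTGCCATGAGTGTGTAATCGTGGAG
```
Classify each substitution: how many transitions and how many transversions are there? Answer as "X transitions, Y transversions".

1 transition, 6 transversions

Transitions (purine↔purine or pyrimidine↔pyrimidine): 29 A→G.
Transversions (purine↔pyrimidine): 7 G→T, 9 G→T, 20 A→T, 21 C→G, 22 G→T, 24 C→A.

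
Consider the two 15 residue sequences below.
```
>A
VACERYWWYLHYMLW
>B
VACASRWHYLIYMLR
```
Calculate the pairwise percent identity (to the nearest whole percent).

Mismatches at positions 4, 5, 6, 8, 11, 15 (1-based): 6 of 15.
Identical positions: 9/15 = 60% → 60%.

60%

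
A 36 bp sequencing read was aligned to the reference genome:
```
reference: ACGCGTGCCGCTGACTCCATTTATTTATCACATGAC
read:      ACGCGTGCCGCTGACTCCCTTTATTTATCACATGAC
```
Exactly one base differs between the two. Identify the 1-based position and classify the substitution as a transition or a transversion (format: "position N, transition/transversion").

position 19, transversion

The sequences differ only at position 19: A→C (purine→pyrimidine), a transversion.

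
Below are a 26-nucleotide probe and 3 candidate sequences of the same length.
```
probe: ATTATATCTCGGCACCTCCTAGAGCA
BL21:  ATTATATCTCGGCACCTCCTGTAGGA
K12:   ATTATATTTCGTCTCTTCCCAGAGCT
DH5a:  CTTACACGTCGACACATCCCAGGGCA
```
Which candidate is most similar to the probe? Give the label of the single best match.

BL21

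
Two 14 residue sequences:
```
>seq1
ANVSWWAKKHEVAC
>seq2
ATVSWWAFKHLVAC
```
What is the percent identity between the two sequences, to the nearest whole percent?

79%

3 positions differ (2, 8, 11), so 11 of 14 match: 11/14 = 78.57%.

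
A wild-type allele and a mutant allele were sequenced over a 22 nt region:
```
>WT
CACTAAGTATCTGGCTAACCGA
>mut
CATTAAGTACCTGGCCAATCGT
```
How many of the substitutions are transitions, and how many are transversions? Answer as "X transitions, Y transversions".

Transitions (purine↔purine or pyrimidine↔pyrimidine): 3 C→T, 10 T→C, 16 T→C, 19 C→T.
Transversions (purine↔pyrimidine): 22 A→T.

4 transitions, 1 transversion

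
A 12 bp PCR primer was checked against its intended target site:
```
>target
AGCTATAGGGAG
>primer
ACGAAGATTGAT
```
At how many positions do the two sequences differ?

Comparing position by position, 7 positions differ: 2 (G/C), 3 (C/G), 4 (T/A), 6 (T/G), 8 (G/T), 9 (G/T), 12 (G/T).

7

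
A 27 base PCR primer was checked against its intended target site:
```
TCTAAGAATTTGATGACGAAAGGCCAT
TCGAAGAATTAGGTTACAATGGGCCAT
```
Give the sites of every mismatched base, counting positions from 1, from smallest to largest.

3, 11, 13, 15, 18, 20, 21

Scanning 1-based: 3: T/G; 11: T/A; 13: A/G; 15: G/T; 18: G/A; 20: A/T; 21: A/G.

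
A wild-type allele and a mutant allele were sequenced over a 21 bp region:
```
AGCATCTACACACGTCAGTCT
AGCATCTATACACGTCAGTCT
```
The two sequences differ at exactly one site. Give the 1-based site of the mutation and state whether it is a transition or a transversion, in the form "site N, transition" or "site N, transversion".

site 9, transition

Site 9 changes C→T. C is a pyrimidine and T is a pyrimidine, so this is a transition.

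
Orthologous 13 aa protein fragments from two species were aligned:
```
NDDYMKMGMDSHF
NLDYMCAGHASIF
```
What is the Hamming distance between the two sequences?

The sequences differ at residues 2, 6, 7, 9, 10, 12 (1-based) — 6 in total.

6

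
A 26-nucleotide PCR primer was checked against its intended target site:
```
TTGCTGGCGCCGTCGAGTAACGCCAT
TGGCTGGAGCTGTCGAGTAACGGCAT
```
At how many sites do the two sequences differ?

The sequences differ at sites 2, 8, 11, 23 (1-based) — 4 in total.

4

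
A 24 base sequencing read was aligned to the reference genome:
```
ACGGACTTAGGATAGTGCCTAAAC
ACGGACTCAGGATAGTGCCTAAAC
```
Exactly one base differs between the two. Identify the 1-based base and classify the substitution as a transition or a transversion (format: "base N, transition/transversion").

base 8, transition

The sequences differ only at base 8: T→C (pyrimidine→pyrimidine), a transition.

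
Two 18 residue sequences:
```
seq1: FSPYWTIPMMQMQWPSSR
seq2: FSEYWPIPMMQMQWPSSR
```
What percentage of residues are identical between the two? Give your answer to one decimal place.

2 positions differ (3, 6), so 16 of 18 match: 16/18 = 88.89%.

88.9%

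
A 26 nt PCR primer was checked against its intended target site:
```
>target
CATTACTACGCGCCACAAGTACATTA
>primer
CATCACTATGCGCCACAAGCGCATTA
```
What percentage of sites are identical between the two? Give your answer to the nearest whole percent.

85%

4 positions differ (4, 9, 20, 21), so 22 of 26 match: 22/26 = 84.62%.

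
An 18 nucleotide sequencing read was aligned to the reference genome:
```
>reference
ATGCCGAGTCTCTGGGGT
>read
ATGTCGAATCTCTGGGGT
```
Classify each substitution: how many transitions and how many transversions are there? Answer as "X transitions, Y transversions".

2 transitions, 0 transversions

Transitions (purine↔purine or pyrimidine↔pyrimidine): 4 C→T, 8 G→A.
Transversions (purine↔pyrimidine): none.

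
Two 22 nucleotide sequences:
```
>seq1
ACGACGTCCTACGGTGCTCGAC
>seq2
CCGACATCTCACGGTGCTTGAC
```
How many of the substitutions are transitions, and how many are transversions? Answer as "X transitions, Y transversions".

4 transitions, 1 transversion

Transitions (purine↔purine or pyrimidine↔pyrimidine): 6 G→A, 9 C→T, 10 T→C, 19 C→T.
Transversions (purine↔pyrimidine): 1 A→C.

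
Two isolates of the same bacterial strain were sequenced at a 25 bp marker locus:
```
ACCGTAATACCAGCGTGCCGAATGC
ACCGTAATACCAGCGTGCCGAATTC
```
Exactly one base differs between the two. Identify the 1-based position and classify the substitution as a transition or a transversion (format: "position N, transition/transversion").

position 24, transversion

The sequences differ only at position 24: G→T (purine→pyrimidine), a transversion.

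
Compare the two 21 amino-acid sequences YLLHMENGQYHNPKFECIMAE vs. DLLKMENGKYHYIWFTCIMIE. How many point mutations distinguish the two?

8

Comparing position by position, 8 positions differ: 1 (Y/D), 4 (H/K), 9 (Q/K), 12 (N/Y), 13 (P/I), 14 (K/W), 16 (E/T), 20 (A/I).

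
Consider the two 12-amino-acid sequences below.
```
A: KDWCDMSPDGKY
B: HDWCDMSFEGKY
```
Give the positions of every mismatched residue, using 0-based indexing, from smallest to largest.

0, 7, 8

Differences at position 0 (K→H), position 7 (P→F), position 8 (D→E).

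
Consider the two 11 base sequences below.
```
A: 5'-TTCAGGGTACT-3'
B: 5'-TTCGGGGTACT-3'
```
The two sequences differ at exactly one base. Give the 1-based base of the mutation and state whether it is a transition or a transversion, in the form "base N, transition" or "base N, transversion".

The sequences differ only at base 4: A→G (purine→purine), a transition.

base 4, transition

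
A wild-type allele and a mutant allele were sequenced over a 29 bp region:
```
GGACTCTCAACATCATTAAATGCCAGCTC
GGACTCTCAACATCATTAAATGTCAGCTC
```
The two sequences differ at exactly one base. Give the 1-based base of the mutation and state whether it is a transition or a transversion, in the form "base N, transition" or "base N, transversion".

base 23, transition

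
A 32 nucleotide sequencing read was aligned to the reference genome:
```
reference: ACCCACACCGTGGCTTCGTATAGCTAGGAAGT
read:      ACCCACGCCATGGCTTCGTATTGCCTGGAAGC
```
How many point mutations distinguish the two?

6

The sequences differ at sites 7, 10, 22, 25, 26, 32 (1-based) — 6 in total.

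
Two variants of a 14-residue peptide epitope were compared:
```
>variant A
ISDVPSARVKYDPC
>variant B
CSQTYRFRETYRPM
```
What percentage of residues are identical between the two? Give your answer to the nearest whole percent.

Mismatches at positions 1, 3, 4, 5, 6, 7, 9, 10, 12, 14 (1-based): 10 of 14.
Identical positions: 4/14 = 28.57% → 29%.

29%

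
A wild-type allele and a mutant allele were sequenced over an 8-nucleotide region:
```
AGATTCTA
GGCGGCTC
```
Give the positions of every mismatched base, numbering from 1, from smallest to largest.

1, 3, 4, 5, 8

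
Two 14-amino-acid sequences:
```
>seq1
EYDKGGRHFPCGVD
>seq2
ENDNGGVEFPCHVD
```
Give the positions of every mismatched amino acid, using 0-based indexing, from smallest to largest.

Differences at position 1 (Y→N), position 3 (K→N), position 6 (R→V), position 7 (H→E), position 11 (G→H).

1, 3, 6, 7, 11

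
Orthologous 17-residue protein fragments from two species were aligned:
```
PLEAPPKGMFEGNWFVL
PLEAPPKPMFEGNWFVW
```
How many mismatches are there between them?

The sequences differ at residues 8, 17 (1-based) — 2 in total.

2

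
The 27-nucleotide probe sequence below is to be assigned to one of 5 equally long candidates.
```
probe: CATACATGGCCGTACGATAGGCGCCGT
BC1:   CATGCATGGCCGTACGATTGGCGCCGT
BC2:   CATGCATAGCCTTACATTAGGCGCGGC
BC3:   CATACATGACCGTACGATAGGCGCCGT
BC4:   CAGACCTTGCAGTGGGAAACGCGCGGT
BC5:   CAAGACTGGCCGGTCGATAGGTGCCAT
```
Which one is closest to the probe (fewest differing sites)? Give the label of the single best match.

BC1 differs at 2 sites; BC2 differs at 7 sites; BC3 differs at 1 site; BC4 differs at 9 sites; BC5 differs at 8 sites. The closest is BC3.

BC3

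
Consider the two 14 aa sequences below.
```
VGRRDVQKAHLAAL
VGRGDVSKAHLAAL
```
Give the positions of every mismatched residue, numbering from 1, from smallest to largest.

4, 7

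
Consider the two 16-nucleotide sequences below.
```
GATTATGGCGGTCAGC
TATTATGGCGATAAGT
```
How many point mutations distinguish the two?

4

Comparing position by position, 4 sites differ: 1 (G/T), 11 (G/A), 13 (C/A), 16 (C/T).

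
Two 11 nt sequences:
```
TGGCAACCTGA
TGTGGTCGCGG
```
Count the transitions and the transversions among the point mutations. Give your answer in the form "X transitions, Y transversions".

Mismatches (1-based):
position 3: G→T (purine→pyrimidine, transversion)
position 4: C→G (pyrimidine→purine, transversion)
position 5: A→G (purine→purine, transition)
position 6: A→T (purine→pyrimidine, transversion)
position 8: C→G (pyrimidine→purine, transversion)
position 9: T→C (pyrimidine→pyrimidine, transition)
position 11: A→G (purine→purine, transition)

3 transitions, 4 transversions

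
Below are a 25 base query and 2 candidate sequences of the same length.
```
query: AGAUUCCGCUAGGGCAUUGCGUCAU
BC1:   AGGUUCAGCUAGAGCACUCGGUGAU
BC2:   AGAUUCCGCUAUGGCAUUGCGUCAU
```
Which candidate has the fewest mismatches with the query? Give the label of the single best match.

Hamming distances to query — BC1: 7; BC2: 1.
Smallest is BC2 with 1 mismatch.

BC2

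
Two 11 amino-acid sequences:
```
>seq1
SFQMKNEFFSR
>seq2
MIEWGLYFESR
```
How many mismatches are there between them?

The sequences differ at positions 1, 2, 3, 4, 5, 6, 7, 9 (1-based) — 8 in total.

8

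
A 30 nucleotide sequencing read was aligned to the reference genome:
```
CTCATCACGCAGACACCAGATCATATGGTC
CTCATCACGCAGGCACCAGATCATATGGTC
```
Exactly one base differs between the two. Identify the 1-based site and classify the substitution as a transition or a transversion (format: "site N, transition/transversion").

Site 13 changes A→G. A is a purine and G is a purine, so this is a transition.

site 13, transition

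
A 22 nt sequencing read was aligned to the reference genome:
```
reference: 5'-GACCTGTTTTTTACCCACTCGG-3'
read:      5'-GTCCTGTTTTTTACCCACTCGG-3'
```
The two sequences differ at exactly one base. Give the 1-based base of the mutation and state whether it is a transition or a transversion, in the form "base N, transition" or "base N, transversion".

Base 2 changes A→T. A is a purine and T is a pyrimidine, so this is a transversion.

base 2, transversion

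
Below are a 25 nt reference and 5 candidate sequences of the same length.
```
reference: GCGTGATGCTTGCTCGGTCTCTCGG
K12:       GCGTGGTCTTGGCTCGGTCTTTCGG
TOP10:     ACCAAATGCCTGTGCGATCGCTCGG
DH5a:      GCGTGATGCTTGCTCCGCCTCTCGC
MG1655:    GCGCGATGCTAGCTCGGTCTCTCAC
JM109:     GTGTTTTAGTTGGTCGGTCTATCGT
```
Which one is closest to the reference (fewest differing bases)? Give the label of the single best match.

DH5a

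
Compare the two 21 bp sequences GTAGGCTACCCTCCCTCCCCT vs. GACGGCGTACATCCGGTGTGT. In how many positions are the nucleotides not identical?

12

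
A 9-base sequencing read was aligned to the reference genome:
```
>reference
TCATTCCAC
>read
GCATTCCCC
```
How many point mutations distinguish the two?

2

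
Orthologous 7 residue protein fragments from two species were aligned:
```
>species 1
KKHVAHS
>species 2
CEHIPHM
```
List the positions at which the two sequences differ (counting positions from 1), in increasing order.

1, 2, 4, 5, 7

Scanning 1-based: 1: K/C; 2: K/E; 4: V/I; 5: A/P; 7: S/M.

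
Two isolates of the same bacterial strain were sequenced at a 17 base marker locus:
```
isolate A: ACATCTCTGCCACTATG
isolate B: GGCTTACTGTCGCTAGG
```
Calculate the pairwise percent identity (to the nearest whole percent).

53%

Mismatches at positions 1, 2, 3, 5, 6, 10, 12, 16 (1-based): 8 of 17.
Identical positions: 9/17 = 52.94% → 53%.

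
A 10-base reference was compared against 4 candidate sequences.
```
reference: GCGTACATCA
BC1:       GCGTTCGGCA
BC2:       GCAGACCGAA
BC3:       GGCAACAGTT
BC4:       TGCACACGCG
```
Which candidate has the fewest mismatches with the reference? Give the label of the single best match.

BC1 differs at 3 sites; BC2 differs at 5 sites; BC3 differs at 6 sites; BC4 differs at 9 sites. The closest is BC1.

BC1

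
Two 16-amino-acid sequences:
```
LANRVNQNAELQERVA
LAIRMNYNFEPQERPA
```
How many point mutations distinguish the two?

6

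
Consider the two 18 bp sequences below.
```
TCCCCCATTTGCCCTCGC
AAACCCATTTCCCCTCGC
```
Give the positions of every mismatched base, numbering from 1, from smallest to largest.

1, 2, 3, 11

Differences at position 1 (T→A), position 2 (C→A), position 3 (C→A), position 11 (G→C).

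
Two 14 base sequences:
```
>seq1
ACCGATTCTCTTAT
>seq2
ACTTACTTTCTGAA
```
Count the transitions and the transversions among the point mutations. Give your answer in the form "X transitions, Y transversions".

3 transitions, 3 transversions

Mismatches (1-based):
position 3: C→T (pyrimidine→pyrimidine, transition)
position 4: G→T (purine→pyrimidine, transversion)
position 6: T→C (pyrimidine→pyrimidine, transition)
position 8: C→T (pyrimidine→pyrimidine, transition)
position 12: T→G (pyrimidine→purine, transversion)
position 14: T→A (pyrimidine→purine, transversion)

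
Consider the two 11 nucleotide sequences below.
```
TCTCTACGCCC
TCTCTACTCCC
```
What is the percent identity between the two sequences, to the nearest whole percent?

91%

1 position differs (8), so 10 of 11 match: 10/11 = 90.91%.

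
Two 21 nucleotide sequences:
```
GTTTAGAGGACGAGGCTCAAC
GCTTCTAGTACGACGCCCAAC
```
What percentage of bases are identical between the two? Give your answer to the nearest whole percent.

71%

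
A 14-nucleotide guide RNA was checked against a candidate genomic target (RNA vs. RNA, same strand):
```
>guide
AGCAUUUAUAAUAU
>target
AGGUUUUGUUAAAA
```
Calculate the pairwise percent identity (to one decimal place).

Mismatches at positions 3, 4, 8, 10, 12, 14 (1-based): 6 of 14.
Identical positions: 8/14 = 57.14% → 57.1%.

57.1%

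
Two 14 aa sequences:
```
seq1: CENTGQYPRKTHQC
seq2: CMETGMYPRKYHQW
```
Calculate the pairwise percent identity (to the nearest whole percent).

64%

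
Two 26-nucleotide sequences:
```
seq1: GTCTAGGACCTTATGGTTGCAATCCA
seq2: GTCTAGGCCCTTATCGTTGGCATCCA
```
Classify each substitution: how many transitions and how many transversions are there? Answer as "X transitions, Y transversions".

0 transitions, 4 transversions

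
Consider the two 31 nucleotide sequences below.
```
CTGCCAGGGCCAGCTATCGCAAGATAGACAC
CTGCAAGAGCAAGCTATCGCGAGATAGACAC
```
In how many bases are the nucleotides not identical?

Comparing position by position, 4 bases differ: 5 (C/A), 8 (G/A), 11 (C/A), 21 (A/G).

4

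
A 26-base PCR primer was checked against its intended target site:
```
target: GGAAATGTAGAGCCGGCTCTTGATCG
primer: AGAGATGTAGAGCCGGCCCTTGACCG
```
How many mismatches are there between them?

The sequences differ at sites 1, 4, 18, 24 (1-based) — 4 in total.

4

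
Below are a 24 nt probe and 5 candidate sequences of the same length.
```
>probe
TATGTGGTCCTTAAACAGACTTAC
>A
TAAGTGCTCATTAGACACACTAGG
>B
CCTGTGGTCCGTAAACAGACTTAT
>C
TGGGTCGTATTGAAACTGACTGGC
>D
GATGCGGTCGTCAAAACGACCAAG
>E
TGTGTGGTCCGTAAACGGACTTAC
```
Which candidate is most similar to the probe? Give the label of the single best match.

E

Hamming distances to probe — A: 8; B: 4; C: 9; D: 9; E: 3.
Smallest is E with 3 mismatches.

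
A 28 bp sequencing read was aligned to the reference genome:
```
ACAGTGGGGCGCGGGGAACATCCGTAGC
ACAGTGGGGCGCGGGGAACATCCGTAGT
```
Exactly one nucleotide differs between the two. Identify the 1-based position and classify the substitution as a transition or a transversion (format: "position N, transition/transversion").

position 28, transition

Position 28 changes C→T. C is a pyrimidine and T is a pyrimidine, so this is a transition.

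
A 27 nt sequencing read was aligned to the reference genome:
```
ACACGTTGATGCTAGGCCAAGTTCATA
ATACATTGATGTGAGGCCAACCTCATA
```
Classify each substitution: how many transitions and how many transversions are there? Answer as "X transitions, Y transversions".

4 transitions, 2 transversions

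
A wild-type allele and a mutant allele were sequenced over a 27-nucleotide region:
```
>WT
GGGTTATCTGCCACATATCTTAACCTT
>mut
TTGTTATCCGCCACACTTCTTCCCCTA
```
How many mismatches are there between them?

8

Comparing position by position, 8 positions differ: 1 (G/T), 2 (G/T), 9 (T/C), 16 (T/C), 17 (A/T), 22 (A/C), 23 (A/C), 27 (T/A).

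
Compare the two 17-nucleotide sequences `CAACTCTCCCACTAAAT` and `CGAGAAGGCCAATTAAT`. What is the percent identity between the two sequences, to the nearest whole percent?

53%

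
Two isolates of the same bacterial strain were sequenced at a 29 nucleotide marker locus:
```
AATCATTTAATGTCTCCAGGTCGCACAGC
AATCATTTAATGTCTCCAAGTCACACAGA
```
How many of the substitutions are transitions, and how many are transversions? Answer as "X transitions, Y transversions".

Mismatches (1-based):
site 19: G→A (purine→purine, transition)
site 23: G→A (purine→purine, transition)
site 29: C→A (pyrimidine→purine, transversion)

2 transitions, 1 transversion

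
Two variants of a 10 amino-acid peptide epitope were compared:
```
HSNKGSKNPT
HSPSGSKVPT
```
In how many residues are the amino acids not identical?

3

Mismatches (1-based): residue 3: N→P; residue 4: K→S; residue 8: N→V.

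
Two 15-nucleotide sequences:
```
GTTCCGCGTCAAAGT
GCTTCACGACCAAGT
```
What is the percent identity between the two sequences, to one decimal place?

Mismatches at positions 2, 4, 6, 9, 11 (1-based): 5 of 15.
Identical positions: 10/15 = 66.67% → 66.7%.

66.7%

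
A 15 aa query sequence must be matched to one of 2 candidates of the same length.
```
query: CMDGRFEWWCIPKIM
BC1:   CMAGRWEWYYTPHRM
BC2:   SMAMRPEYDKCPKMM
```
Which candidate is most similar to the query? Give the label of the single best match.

BC1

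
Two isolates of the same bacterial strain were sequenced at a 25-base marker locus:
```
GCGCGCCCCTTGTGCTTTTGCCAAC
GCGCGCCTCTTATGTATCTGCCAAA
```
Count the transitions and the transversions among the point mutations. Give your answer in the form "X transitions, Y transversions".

Mismatches (1-based):
base 8: C→T (pyrimidine→pyrimidine, transition)
base 12: G→A (purine→purine, transition)
base 15: C→T (pyrimidine→pyrimidine, transition)
base 16: T→A (pyrimidine→purine, transversion)
base 18: T→C (pyrimidine→pyrimidine, transition)
base 25: C→A (pyrimidine→purine, transversion)

4 transitions, 2 transversions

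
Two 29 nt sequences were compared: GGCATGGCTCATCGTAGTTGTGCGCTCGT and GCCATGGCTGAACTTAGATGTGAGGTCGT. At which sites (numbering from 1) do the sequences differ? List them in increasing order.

Differences at site 2 (G→C), site 10 (C→G), site 12 (T→A), site 14 (G→T), site 18 (T→A), site 23 (C→A), site 25 (C→G).

2, 10, 12, 14, 18, 23, 25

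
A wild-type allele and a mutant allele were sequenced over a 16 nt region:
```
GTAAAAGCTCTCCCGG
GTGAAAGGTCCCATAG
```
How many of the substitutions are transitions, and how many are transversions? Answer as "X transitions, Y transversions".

Transitions (purine↔purine or pyrimidine↔pyrimidine): 3 A→G, 11 T→C, 14 C→T, 15 G→A.
Transversions (purine↔pyrimidine): 8 C→G, 13 C→A.

4 transitions, 2 transversions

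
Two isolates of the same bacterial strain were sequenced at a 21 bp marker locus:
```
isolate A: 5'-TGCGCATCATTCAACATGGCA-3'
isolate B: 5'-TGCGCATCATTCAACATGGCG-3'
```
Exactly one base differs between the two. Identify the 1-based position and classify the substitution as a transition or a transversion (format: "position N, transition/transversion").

position 21, transition

Position 21 changes A→G. A is a purine and G is a purine, so this is a transition.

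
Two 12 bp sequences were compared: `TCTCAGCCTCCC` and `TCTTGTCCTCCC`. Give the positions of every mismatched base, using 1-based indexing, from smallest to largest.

Differences at position 4 (C→T), position 5 (A→G), position 6 (G→T).

4, 5, 6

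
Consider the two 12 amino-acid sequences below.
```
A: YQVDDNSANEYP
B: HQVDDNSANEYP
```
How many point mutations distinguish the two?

Comparing position by position, 1 residue differs: 1 (Y/H).

1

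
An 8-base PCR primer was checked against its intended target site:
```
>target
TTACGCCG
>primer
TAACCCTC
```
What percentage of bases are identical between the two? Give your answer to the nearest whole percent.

50%

4 positions differ (2, 5, 7, 8), so 4 of 8 match: 4/8 = 50%.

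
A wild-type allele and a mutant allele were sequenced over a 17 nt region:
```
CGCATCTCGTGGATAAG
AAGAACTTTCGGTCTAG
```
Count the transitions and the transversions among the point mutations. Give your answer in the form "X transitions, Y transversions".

Mismatches (1-based):
position 1: C→A (pyrimidine→purine, transversion)
position 2: G→A (purine→purine, transition)
position 3: C→G (pyrimidine→purine, transversion)
position 5: T→A (pyrimidine→purine, transversion)
position 8: C→T (pyrimidine→pyrimidine, transition)
position 9: G→T (purine→pyrimidine, transversion)
position 10: T→C (pyrimidine→pyrimidine, transition)
position 13: A→T (purine→pyrimidine, transversion)
position 14: T→C (pyrimidine→pyrimidine, transition)
position 15: A→T (purine→pyrimidine, transversion)

4 transitions, 6 transversions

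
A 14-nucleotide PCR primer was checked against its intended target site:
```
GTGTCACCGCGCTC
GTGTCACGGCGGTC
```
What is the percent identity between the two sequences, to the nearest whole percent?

86%

2 positions differ (8, 12), so 12 of 14 match: 12/14 = 85.71%.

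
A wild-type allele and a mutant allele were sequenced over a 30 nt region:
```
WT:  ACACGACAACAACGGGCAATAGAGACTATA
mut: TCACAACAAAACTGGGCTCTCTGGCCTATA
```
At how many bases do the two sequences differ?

The sequences differ at bases 1, 5, 10, 12, 13, 18, 19, 21, 22, 23, 25 (1-based) — 11 in total.

11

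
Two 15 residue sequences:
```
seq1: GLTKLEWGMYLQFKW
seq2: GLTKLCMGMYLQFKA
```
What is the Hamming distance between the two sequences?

3

Comparing position by position, 3 residues differ: 6 (E/C), 7 (W/M), 15 (W/A).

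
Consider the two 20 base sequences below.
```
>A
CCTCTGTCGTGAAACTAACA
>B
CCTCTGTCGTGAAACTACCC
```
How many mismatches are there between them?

2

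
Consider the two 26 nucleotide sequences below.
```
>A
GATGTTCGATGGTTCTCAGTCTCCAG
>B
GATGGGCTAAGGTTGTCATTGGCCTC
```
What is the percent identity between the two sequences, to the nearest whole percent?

10 positions differ (5, 6, 8, 10, 15, 19, 21, 22, 25, 26), so 16 of 26 match: 16/26 = 61.54%.

62%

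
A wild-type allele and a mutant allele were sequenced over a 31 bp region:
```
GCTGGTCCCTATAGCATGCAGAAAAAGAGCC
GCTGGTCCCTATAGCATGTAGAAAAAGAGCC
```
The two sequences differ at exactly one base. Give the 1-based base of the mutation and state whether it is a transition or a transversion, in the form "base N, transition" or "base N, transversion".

Base 19 changes C→T. C is a pyrimidine and T is a pyrimidine, so this is a transition.

base 19, transition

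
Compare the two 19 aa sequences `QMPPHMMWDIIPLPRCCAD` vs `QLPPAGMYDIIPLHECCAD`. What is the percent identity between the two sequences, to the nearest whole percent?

68%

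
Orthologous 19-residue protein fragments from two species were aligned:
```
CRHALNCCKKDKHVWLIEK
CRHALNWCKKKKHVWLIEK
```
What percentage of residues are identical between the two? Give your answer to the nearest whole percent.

89%

Mismatches at positions 7, 11 (1-based): 2 of 19.
Identical positions: 17/19 = 89.47% → 89%.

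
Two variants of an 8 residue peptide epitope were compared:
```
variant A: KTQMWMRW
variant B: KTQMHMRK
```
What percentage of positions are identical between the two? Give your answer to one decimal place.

75.0%

Mismatches at positions 5, 8 (1-based): 2 of 8.
Identical positions: 6/8 = 75% → 75.0%.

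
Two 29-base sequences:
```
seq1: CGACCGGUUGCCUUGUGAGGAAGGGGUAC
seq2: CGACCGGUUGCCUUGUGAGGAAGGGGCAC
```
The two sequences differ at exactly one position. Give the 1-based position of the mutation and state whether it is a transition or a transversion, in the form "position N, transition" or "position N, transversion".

position 27, transition

Position 27 changes U→C. U is a pyrimidine and C is a pyrimidine, so this is a transition.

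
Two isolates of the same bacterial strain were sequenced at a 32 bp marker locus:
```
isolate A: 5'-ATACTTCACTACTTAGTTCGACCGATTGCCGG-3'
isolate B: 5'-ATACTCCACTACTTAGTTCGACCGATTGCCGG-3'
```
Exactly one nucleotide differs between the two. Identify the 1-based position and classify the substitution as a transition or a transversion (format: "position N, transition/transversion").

Position 6 changes T→C. T is a pyrimidine and C is a pyrimidine, so this is a transition.

position 6, transition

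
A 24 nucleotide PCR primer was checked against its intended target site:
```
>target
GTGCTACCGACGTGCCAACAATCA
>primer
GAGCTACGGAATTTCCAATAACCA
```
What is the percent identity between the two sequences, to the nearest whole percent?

71%

Mismatches at positions 2, 8, 11, 12, 14, 19, 22 (1-based): 7 of 24.
Identical positions: 17/24 = 70.83% → 71%.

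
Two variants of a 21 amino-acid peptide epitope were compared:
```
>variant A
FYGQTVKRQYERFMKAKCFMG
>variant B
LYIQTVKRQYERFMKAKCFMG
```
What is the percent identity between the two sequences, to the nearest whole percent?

Mismatches at positions 1, 3 (1-based): 2 of 21.
Identical positions: 19/21 = 90.48% → 90%.

90%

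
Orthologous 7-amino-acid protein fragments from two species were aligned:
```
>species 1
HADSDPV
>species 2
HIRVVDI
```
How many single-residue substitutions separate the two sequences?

6

Mismatches (1-based): residue 2: A→I; residue 3: D→R; residue 4: S→V; residue 5: D→V; residue 6: P→D; residue 7: V→I.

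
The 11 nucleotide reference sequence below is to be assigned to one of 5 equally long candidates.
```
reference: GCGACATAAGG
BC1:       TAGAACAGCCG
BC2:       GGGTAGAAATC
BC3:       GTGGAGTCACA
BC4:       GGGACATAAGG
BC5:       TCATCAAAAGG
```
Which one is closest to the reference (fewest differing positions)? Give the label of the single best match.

BC4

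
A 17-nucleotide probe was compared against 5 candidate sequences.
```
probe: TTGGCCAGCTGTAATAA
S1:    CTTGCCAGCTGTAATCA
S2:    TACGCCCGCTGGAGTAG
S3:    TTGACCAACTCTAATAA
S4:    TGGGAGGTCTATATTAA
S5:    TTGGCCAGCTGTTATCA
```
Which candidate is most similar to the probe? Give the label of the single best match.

S1 differs at 3 sites; S2 differs at 6 sites; S3 differs at 3 sites; S4 differs at 7 sites; S5 differs at 2 sites. The closest is S5.

S5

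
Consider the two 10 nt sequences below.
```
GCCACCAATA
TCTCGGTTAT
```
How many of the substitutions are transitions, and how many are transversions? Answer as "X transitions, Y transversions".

1 transition, 8 transversions

Mismatches (1-based):
position 1: G→T (purine→pyrimidine, transversion)
position 3: C→T (pyrimidine→pyrimidine, transition)
position 4: A→C (purine→pyrimidine, transversion)
position 5: C→G (pyrimidine→purine, transversion)
position 6: C→G (pyrimidine→purine, transversion)
position 7: A→T (purine→pyrimidine, transversion)
position 8: A→T (purine→pyrimidine, transversion)
position 9: T→A (pyrimidine→purine, transversion)
position 10: A→T (purine→pyrimidine, transversion)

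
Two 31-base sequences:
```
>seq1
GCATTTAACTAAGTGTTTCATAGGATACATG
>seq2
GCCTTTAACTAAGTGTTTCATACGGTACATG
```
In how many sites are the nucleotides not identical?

3

Comparing position by position, 3 sites differ: 3 (A/C), 23 (G/C), 25 (A/G).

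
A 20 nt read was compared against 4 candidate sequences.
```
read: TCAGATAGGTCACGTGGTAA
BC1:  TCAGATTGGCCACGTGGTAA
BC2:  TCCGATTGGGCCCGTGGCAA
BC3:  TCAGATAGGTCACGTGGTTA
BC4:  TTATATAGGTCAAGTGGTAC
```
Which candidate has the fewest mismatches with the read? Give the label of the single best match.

BC3

BC1 differs at 2 sites; BC2 differs at 5 sites; BC3 differs at 1 site; BC4 differs at 4 sites. The closest is BC3.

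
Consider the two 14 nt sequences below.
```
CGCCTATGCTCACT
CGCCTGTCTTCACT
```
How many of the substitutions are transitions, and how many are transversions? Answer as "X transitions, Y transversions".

2 transitions, 1 transversion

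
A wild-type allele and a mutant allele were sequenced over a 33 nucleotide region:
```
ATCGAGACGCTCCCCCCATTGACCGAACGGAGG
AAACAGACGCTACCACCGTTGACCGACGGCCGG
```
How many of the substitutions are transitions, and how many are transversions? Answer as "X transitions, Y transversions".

1 transition, 9 transversions

Transitions (purine↔purine or pyrimidine↔pyrimidine): 18 A→G.
Transversions (purine↔pyrimidine): 2 T→A, 3 C→A, 4 G→C, 12 C→A, 15 C→A, 27 A→C, 28 C→G, 30 G→C, 31 A→C.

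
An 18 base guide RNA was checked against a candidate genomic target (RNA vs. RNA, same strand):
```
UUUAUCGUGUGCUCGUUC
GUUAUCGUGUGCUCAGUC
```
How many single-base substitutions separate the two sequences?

3

The sequences differ at sites 1, 15, 16 (1-based) — 3 in total.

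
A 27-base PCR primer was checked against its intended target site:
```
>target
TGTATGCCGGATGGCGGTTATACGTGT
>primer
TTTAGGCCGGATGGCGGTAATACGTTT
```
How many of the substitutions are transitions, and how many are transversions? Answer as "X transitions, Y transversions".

Mismatches (1-based):
base 2: G→T (purine→pyrimidine, transversion)
base 5: T→G (pyrimidine→purine, transversion)
base 19: T→A (pyrimidine→purine, transversion)
base 26: G→T (purine→pyrimidine, transversion)

0 transitions, 4 transversions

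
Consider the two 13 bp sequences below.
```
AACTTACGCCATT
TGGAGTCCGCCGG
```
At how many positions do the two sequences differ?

11

Comparing position by position, 11 positions differ: 1 (A/T), 2 (A/G), 3 (C/G), 4 (T/A), 5 (T/G), 6 (A/T), 8 (G/C), 9 (C/G), 11 (A/C), 12 (T/G), 13 (T/G).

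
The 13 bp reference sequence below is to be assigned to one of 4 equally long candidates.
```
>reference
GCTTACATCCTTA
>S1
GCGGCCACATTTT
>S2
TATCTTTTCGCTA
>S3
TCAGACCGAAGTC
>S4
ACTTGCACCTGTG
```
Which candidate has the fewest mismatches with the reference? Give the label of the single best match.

S4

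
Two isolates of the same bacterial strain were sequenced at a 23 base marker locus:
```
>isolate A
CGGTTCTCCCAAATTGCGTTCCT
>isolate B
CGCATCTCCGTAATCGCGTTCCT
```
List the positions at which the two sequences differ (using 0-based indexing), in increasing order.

Differences at position 2 (G→C), position 3 (T→A), position 9 (C→G), position 10 (A→T), position 14 (T→C).

2, 3, 9, 10, 14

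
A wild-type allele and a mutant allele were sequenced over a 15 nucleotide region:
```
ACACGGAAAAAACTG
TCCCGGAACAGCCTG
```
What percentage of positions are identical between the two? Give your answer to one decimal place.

66.7%

Mismatches at positions 1, 3, 9, 11, 12 (1-based): 5 of 15.
Identical positions: 10/15 = 66.67% → 66.7%.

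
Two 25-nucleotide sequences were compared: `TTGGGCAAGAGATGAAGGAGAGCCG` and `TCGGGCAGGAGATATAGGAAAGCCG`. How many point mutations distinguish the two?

The sequences differ at positions 2, 8, 14, 15, 20 (1-based) — 5 in total.

5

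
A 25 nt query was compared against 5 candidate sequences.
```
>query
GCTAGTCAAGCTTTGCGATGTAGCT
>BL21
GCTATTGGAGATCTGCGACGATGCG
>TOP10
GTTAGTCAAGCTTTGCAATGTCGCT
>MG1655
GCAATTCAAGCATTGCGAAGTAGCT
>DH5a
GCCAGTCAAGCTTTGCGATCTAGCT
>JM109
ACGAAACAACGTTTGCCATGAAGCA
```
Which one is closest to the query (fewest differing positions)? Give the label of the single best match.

BL21 differs at 9 positions; TOP10 differs at 3 positions; MG1655 differs at 4 positions; DH5a differs at 2 positions; JM109 differs at 9 positions. The closest is DH5a.

DH5a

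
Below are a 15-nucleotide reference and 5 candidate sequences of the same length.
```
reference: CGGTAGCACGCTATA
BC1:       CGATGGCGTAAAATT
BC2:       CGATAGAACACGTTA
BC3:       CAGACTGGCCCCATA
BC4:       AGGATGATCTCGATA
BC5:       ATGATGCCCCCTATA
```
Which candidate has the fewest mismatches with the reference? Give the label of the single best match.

BC2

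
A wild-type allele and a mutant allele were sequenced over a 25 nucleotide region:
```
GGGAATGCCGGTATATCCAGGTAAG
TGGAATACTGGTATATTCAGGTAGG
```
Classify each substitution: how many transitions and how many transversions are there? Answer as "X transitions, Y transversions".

Transitions (purine↔purine or pyrimidine↔pyrimidine): 7 G→A, 9 C→T, 17 C→T, 24 A→G.
Transversions (purine↔pyrimidine): 1 G→T.

4 transitions, 1 transversion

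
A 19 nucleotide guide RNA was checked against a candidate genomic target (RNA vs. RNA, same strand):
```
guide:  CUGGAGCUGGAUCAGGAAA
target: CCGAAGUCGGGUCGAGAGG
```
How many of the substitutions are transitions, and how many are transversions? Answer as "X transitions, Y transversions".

Mismatches (1-based):
position 2: U→C (pyrimidine→pyrimidine, transition)
position 4: G→A (purine→purine, transition)
position 7: C→U (pyrimidine→pyrimidine, transition)
position 8: U→C (pyrimidine→pyrimidine, transition)
position 11: A→G (purine→purine, transition)
position 14: A→G (purine→purine, transition)
position 15: G→A (purine→purine, transition)
position 18: A→G (purine→purine, transition)
position 19: A→G (purine→purine, transition)

9 transitions, 0 transversions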